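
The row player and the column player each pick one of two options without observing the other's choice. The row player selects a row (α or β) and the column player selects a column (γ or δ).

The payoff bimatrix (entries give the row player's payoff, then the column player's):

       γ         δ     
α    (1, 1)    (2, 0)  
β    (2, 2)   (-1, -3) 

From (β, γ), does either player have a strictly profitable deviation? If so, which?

Neither

The row player at (β, γ) earns 2; deviating to α yields 1 — not better.
The column player earns 2; deviating to δ yields -3 — not better.
Neither player can strictly improve; the profile is a Nash equilibrium.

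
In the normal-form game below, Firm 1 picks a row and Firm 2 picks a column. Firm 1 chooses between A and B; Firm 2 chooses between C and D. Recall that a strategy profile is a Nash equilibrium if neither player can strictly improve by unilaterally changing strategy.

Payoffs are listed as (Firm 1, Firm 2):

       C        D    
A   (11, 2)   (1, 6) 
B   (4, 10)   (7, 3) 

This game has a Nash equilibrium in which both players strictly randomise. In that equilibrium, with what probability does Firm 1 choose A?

Let p be the probability that Firm 1 plays A. In a completely mixed equilibrium, Firm 2 must be indifferent between C and D.
Firm 2's expected payoff from C is 2p + 10(1−p); from D it is 6p + 3(1−p).
Setting these equal: −8p + 10 = 3p + 3, so p = 7/11.

7/11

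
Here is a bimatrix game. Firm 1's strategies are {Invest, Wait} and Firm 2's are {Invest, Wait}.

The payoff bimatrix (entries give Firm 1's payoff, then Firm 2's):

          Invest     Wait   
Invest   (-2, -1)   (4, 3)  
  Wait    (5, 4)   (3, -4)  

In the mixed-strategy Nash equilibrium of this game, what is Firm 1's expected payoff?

13/4

First find q, the probability Firm 2 plays Invest, from Firm 1's indifference between Invest and Wait: −2q + 4(1−q) = 5q + 3(1−q), giving q = 1/8.
Since Firm 1 is indifferent in equilibrium, Firm 1's expected payoff equals the payoff from either row against (1/8, 7/8). Using Invest: −2(1/8) + 4(7/8) = 13/4.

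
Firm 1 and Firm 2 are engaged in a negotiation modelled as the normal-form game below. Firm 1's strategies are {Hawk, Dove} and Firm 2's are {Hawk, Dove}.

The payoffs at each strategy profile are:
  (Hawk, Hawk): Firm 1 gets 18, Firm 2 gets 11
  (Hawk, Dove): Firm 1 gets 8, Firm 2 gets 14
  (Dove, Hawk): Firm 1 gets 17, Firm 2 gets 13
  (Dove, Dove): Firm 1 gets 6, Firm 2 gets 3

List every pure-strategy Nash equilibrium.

(Hawk, Dove)

(Hawk, Hawk): Firm 2 prefers Dove (14 > 11) — not an equilibrium.
(Hawk, Dove): Firm 1 gets 8 ≥ 6 from Dove, and Firm 2 gets 14 ≥ 11 from Hawk — Nash equilibrium.
(Dove, Hawk): Firm 1 prefers Hawk (18 > 17) — not an equilibrium.
(Dove, Dove): Firm 1 prefers Hawk (8 > 6); Firm 2 prefers Hawk (13 > 3) — not an equilibrium.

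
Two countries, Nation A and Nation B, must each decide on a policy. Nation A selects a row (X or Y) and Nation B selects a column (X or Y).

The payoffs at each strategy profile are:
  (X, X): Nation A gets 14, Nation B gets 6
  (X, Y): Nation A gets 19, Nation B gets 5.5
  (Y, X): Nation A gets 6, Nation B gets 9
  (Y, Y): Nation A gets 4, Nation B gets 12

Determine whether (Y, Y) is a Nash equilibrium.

At (Y, Y), Nation A earns 4; switching to X would give 19, so Nation A would deviate.
Nation B earns 12; switching to X would give 9, so Nation B has no profitable deviation.
Since at least one player can profitably deviate, this is not a Nash equilibrium.

No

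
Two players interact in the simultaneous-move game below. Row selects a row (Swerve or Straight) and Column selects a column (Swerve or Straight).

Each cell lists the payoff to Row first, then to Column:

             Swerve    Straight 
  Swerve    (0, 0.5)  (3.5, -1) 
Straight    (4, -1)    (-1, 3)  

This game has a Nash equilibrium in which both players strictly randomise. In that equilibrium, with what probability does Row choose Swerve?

Let x be the probability that Row plays Swerve. In a completely mixed equilibrium, Column must be indifferent between Swerve and Straight.
Column's expected payoff from Swerve is 0.5x − (1−x); from Straight it is −x + 3(1−x).
Setting these equal: 1.5x − 1 = −4x + 3, so x = 8/11.

8/11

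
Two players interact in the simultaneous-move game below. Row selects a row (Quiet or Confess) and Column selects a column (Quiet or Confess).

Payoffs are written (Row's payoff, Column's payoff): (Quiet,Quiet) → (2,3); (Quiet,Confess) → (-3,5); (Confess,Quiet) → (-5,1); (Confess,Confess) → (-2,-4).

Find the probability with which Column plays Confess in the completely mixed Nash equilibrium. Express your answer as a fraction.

Let q be the probability that Column plays Quiet. In a completely mixed equilibrium, Row must be indifferent between Quiet and Confess.
Row's expected payoff from Quiet is 2q − 3(1−q); from Confess it is −5q − 2(1−q).
Setting these equal: 5q − 3 = −3q − 2, so q = 1/8.
Therefore Column plays Confess with probability 1 − 1/8 = 7/8.

7/8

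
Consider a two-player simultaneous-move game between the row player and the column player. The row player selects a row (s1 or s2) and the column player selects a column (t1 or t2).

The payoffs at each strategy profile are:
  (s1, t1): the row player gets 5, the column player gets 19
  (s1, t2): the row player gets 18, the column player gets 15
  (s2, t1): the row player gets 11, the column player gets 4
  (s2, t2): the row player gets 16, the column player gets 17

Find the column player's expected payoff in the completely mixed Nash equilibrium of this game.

263/17

First find x, the probability the row player plays s1, from the column player's indifference between t1 and t2: 19x + 4(1−x) = 15x + 17(1−x), giving x = 13/17.
Since the column player is indifferent in equilibrium, the column player's expected payoff equals the payoff from either column against (13/17, 4/17). Using t1: 19(13/17) + 4(4/17) = 263/17.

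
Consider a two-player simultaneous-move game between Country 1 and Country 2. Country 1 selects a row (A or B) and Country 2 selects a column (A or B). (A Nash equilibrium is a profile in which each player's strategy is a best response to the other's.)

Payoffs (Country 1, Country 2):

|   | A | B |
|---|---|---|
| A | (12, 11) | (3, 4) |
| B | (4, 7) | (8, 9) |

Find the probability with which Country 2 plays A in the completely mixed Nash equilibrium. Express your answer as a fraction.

5/13

Let y be the probability that Country 2 plays A. In a completely mixed equilibrium, Country 1 must be indifferent between A and B.
Country 1's expected payoff from A is 12y + 3(1−y); from B it is 4y + 8(1−y).
Setting these equal: 9y + 3 = −4y + 8, so y = 5/13.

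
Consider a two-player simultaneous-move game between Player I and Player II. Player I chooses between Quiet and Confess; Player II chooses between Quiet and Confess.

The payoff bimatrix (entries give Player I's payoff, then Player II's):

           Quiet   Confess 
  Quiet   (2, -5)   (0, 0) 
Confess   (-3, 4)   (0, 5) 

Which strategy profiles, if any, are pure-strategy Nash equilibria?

(Quiet, Confess) and (Confess, Confess)

(Quiet, Quiet): Player II prefers Confess (0 > -5) — not an equilibrium.
(Quiet, Confess): Player I gets 0 ≥ 0 from Confess, and Player II gets 0 ≥ -5 from Quiet — Nash equilibrium.
(Confess, Quiet): Player I prefers Quiet (2 > -3); Player II prefers Confess (5 > 4) — not an equilibrium.
(Confess, Confess): Player I gets 0 ≥ 0 from Quiet, and Player II gets 5 ≥ 4 from Quiet — Nash equilibrium.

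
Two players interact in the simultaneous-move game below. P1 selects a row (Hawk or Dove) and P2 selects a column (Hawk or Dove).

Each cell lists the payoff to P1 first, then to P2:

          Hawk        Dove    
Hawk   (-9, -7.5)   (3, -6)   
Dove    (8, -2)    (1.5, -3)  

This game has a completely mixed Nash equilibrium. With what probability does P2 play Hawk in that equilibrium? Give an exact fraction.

Let q be the probability that P2 plays Hawk. In a completely mixed equilibrium, P1 must be indifferent between Hawk and Dove.
P1's expected payoff from Hawk is −9q + 3(1−q); from Dove it is 8q + 1.5(1−q).
Setting these equal: −12q + 3 = 6.5q + 1.5, so q = 3/37.

3/37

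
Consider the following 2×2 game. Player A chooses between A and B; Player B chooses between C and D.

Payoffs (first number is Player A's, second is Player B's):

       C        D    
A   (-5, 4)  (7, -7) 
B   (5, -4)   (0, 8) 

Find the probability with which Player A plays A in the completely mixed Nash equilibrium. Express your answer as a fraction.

12/23

Let r be the probability that Player A plays A. In a completely mixed equilibrium, Player B must be indifferent between C and D.
Player B's expected payoff from C is 4r − 4(1−r); from D it is −7r + 8(1−r).
Setting these equal: 8r − 4 = −15r + 8, so r = 12/23.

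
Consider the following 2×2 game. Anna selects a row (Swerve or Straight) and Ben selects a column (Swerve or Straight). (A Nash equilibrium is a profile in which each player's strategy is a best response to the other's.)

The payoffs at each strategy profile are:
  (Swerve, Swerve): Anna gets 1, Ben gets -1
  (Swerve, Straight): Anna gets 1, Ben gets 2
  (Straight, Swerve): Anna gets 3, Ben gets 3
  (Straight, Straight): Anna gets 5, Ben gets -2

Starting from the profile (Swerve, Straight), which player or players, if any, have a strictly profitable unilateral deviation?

Anna

Anna at (Swerve, Straight) earns 1; deviating to Straight yields 5 — a strict improvement.
Ben earns 2; deviating to Swerve yields -1 — not better.
Only Anna has a strictly profitable deviation.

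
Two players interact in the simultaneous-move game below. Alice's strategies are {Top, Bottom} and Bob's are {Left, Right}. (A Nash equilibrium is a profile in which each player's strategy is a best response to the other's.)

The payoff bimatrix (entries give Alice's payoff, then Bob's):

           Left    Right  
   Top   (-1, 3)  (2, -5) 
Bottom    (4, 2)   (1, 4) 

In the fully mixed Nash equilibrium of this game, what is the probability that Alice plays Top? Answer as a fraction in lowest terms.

Let p be the probability that Alice plays Top. In a completely mixed equilibrium, Bob must be indifferent between Left and Right.
Bob's expected payoff from Left is 3p + 2(1−p); from Right it is −5p + 4(1−p).
Setting these equal: p + 2 = −9p + 4, so p = 1/5.

1/5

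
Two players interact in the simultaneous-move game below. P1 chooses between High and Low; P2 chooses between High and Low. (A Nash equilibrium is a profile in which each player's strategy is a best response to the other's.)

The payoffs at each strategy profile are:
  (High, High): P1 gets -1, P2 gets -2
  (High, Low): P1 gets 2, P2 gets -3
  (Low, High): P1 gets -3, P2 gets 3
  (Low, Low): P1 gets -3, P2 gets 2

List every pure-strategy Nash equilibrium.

(High, High): P1 gets -1 ≥ -3 from Low, and P2 gets -2 ≥ -3 from Low — Nash equilibrium.
(High, Low): P2 prefers High (-2 > -3) — not an equilibrium.
(Low, High): P1 prefers High (-1 > -3) — not an equilibrium.
(Low, Low): P1 prefers High (2 > -3); P2 prefers High (3 > 2) — not an equilibrium.

(High, High)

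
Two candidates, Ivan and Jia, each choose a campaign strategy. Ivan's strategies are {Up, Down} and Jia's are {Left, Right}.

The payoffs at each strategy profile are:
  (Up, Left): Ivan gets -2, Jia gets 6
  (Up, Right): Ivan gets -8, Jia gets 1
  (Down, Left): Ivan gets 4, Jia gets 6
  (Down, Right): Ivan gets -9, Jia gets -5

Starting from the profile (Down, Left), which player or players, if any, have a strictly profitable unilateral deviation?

Ivan at (Down, Left) earns 4; deviating to Up yields -2 — not better.
Jia earns 6; deviating to Right yields -5 — not better.
Neither player can strictly improve; the profile is a Nash equilibrium.

Neither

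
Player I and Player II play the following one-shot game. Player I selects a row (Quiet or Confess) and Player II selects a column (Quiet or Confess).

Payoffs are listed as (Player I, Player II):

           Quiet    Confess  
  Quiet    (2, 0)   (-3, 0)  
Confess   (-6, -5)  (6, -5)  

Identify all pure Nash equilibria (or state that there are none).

(Quiet, Quiet): Player I gets 2 ≥ -6 from Confess, and Player II gets 0 ≥ 0 from Confess — Nash equilibrium.
(Quiet, Confess): Player I prefers Confess (6 > -3) — not an equilibrium.
(Confess, Quiet): Player I prefers Quiet (2 > -6) — not an equilibrium.
(Confess, Confess): Player I gets 6 ≥ -3 from Quiet, and Player II gets -5 ≥ -5 from Quiet — Nash equilibrium.

(Quiet, Quiet) and (Confess, Confess)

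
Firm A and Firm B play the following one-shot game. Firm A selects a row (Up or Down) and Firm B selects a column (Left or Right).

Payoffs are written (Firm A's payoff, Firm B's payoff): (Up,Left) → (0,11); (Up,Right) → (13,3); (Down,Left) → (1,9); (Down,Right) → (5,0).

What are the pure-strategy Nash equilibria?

(Up, Left): Firm A prefers Down (1 > 0) — not an equilibrium.
(Up, Right): Firm B prefers Left (11 > 3) — not an equilibrium.
(Down, Left): Firm A gets 1 ≥ 0 from Up, and Firm B gets 9 ≥ 0 from Right — Nash equilibrium.
(Down, Right): Firm A prefers Up (13 > 5); Firm B prefers Left (9 > 0) — not an equilibrium.

(Down, Left)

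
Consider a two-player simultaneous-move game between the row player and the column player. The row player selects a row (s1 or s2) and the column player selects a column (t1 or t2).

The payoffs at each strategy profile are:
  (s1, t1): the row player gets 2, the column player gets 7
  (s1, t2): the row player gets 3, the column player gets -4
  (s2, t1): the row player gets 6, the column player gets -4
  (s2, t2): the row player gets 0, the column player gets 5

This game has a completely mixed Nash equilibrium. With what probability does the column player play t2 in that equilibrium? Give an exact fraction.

4/7

Let c be the probability that the column player plays t1. In a completely mixed equilibrium, the row player must be indifferent between s1 and s2.
The row player's expected payoff from s1 is 2c + 3(1−c); from s2 it is 6c.
Setting these equal: −c + 3 = 6c, so c = 3/7.
Therefore the column player plays t2 with probability 1 − 3/7 = 4/7.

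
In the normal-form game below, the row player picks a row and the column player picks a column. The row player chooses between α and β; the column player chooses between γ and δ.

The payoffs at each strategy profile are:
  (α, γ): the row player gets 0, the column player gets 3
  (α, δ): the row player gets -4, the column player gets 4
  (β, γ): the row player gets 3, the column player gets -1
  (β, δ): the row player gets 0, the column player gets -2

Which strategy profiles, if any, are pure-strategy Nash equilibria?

(β, γ)

(α, γ): the row player prefers β (3 > 0); the column player prefers δ (4 > 3) — not an equilibrium.
(α, δ): the row player prefers β (0 > -4) — not an equilibrium.
(β, γ): the row player gets 3 ≥ 0 from α, and the column player gets -1 ≥ -2 from δ — Nash equilibrium.
(β, δ): the column player prefers γ (-1 > -2) — not an equilibrium.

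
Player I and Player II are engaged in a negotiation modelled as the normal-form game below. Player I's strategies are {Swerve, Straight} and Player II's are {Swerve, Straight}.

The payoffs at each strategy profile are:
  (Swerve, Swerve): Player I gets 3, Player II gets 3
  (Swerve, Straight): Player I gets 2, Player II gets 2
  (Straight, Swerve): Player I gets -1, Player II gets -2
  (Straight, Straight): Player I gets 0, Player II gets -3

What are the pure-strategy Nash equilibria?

(Swerve, Swerve): Player I gets 3 ≥ -1 from Straight, and Player II gets 3 ≥ 2 from Straight — Nash equilibrium.
(Swerve, Straight): Player II prefers Swerve (3 > 2) — not an equilibrium.
(Straight, Swerve): Player I prefers Swerve (3 > -1) — not an equilibrium.
(Straight, Straight): Player I prefers Swerve (2 > 0); Player II prefers Swerve (-2 > -3) — not an equilibrium.

(Swerve, Swerve)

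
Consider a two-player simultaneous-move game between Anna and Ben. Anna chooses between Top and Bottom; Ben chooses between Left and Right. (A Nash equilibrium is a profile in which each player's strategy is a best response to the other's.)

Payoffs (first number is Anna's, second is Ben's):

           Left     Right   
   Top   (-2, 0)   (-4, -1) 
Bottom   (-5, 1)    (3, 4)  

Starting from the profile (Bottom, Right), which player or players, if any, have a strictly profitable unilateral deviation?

Anna at (Bottom, Right) earns 3; deviating to Top yields -4 — not better.
Ben earns 4; deviating to Left yields 1 — not better.
Neither player can strictly improve; the profile is a Nash equilibrium.

Neither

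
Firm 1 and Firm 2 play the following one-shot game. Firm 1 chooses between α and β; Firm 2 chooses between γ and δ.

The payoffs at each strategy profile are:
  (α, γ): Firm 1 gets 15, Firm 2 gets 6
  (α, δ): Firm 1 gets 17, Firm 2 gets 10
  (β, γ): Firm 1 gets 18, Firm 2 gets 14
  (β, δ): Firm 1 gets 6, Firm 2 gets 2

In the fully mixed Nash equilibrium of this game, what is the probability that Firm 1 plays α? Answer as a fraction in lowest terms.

Let p be the probability that Firm 1 plays α. In a completely mixed equilibrium, Firm 2 must be indifferent between γ and δ.
Firm 2's expected payoff from γ is 6p + 14(1−p); from δ it is 10p + 2(1−p).
Setting these equal: −8p + 14 = 8p + 2, so p = 3/4.

3/4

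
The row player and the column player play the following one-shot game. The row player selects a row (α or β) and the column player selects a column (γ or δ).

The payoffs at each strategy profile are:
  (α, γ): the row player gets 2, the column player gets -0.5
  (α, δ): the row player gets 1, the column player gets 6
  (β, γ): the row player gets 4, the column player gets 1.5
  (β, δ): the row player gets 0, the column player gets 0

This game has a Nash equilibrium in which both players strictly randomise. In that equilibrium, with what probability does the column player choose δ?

Let q be the probability that the column player plays γ. In a completely mixed equilibrium, the row player must be indifferent between α and β.
The row player's expected payoff from α is 2q + (1−q); from β it is 4q.
Setting these equal: q + 1 = 4q, so q = 1/3.
Therefore the column player plays δ with probability 1 − 1/3 = 2/3.

2/3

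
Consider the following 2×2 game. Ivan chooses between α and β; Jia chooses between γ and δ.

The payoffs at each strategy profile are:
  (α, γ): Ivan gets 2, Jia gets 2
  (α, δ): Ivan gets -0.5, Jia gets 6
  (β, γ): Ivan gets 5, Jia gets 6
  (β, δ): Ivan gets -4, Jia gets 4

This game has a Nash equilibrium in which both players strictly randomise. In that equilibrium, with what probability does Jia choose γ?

7/13

Let c be the probability that Jia plays γ. In a completely mixed equilibrium, Ivan must be indifferent between α and β.
Ivan's expected payoff from α is 2c − 0.5(1−c); from β it is 5c − 4(1−c).
Setting these equal: 2.5c − 0.5 = 9c − 4, so c = 7/13.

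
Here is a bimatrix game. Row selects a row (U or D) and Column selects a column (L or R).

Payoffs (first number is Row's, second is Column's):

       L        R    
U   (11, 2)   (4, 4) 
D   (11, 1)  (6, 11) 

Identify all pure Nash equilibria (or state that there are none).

(D, R)

(U, L): Column prefers R (4 > 2) — not an equilibrium.
(U, R): Row prefers D (6 > 4) — not an equilibrium.
(D, L): Column prefers R (11 > 1) — not an equilibrium.
(D, R): Row gets 6 ≥ 4 from U, and Column gets 11 ≥ 1 from L — Nash equilibrium.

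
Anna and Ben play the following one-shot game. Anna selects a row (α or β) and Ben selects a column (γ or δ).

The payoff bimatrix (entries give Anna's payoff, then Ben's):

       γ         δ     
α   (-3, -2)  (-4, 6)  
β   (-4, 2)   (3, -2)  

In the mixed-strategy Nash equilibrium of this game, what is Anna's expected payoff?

First find q, the probability Ben plays γ, from Anna's indifference between α and β: −3q − 4(1−q) = −4q + 3(1−q), giving q = 7/8.
Since Anna is indifferent in equilibrium, Anna's expected payoff equals the payoff from either row against (7/8, 1/8). Using α: −3(7/8) − 4(1/8) = -25/8.

-25/8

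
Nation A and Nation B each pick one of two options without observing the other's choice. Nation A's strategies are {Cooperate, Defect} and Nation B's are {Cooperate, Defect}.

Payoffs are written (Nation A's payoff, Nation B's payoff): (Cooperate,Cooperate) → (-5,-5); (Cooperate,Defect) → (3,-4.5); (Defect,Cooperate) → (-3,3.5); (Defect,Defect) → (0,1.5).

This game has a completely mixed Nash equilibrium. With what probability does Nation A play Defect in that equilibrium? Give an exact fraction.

1/5

Let r be the probability that Nation A plays Cooperate. In a completely mixed equilibrium, Nation B must be indifferent between Cooperate and Defect.
Nation B's expected payoff from Cooperate is −5r + 3.5(1−r); from Defect it is −4.5r + 1.5(1−r).
Setting these equal: −8.5r + 3.5 = −6r + 1.5, so r = 4/5.
Therefore Nation A plays Defect with probability 1 − 4/5 = 1/5.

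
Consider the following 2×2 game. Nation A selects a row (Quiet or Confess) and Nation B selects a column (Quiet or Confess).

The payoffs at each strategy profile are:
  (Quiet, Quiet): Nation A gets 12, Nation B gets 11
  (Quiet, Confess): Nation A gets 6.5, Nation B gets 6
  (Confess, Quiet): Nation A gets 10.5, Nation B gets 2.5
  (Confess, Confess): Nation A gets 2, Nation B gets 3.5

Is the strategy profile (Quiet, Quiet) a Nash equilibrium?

Yes

At (Quiet, Quiet), Nation A earns 12; switching to Confess would give 10.5, so Nation A has no profitable deviation.
Nation B earns 11; switching to Confess would give 6, so Nation B has no profitable deviation.
Neither player can gain by a unilateral deviation, so this profile is a Nash equilibrium.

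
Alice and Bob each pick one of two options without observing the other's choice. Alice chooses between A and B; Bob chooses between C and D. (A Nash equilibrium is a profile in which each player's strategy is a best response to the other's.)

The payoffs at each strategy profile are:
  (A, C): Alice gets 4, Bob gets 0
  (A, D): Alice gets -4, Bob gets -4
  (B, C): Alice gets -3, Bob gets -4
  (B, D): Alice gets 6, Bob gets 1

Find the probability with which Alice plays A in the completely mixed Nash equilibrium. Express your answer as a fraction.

Let p be the probability that Alice plays A. In a completely mixed equilibrium, Bob must be indifferent between C and D.
Bob's expected payoff from C is −4(1−p); from D it is −4p + (1−p).
Setting these equal: 4p − 4 = −5p + 1, so p = 5/9.

5/9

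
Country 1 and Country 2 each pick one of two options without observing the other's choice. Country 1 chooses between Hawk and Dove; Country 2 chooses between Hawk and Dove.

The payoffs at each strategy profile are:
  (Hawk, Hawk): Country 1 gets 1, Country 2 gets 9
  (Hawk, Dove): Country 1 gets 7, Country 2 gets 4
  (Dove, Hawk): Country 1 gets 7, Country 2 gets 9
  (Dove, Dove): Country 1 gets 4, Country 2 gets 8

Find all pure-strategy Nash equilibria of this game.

(Dove, Hawk)

(Hawk, Hawk): Country 1 prefers Dove (7 > 1) — not an equilibrium.
(Hawk, Dove): Country 2 prefers Hawk (9 > 4) — not an equilibrium.
(Dove, Hawk): Country 1 gets 7 ≥ 1 from Hawk, and Country 2 gets 9 ≥ 8 from Dove — Nash equilibrium.
(Dove, Dove): Country 1 prefers Hawk (7 > 4); Country 2 prefers Hawk (9 > 8) — not an equilibrium.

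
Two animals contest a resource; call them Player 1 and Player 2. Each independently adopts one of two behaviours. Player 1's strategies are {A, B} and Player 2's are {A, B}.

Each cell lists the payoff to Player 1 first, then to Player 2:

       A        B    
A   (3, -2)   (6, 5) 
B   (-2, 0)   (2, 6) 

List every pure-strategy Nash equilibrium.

(A, B)

(A, A): Player 2 prefers B (5 > -2) — not an equilibrium.
(A, B): Player 1 gets 6 ≥ 2 from B, and Player 2 gets 5 ≥ -2 from A — Nash equilibrium.
(B, A): Player 1 prefers A (3 > -2); Player 2 prefers B (6 > 0) — not an equilibrium.
(B, B): Player 1 prefers A (6 > 2) — not an equilibrium.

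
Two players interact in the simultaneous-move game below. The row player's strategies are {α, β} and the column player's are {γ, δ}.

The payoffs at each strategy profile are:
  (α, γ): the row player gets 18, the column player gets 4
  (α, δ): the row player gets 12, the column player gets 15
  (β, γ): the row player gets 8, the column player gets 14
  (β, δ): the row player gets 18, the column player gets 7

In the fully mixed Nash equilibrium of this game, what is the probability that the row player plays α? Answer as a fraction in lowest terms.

7/18

Let p be the probability that the row player plays α. In a completely mixed equilibrium, the column player must be indifferent between γ and δ.
The column player's expected payoff from γ is 4p + 14(1−p); from δ it is 15p + 7(1−p).
Setting these equal: −10p + 14 = 8p + 7, so p = 7/18.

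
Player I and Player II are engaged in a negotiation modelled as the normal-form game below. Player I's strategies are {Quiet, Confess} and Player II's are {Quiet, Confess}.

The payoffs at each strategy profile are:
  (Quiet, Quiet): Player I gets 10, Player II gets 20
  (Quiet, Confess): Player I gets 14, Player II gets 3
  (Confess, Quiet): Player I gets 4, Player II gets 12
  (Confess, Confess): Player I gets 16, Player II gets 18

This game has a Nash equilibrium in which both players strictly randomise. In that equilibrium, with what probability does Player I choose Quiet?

6/23

Let x be the probability that Player I plays Quiet. In a completely mixed equilibrium, Player II must be indifferent between Quiet and Confess.
Player II's expected payoff from Quiet is 20x + 12(1−x); from Confess it is 3x + 18(1−x).
Setting these equal: 8x + 12 = −15x + 18, so x = 6/23.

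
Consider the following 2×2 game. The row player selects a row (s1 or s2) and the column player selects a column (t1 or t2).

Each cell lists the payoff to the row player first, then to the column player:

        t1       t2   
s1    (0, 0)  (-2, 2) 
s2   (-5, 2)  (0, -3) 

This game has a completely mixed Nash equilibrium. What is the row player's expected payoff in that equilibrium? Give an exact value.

-10/7

First find y, the probability the column player plays t1, from the row player's indifference between s1 and s2: −2(1−y) = −5y, giving y = 2/7.
Since the row player is indifferent in equilibrium, the row player's expected payoff equals the payoff from either row against (2/7, 5/7). Using s1: −2(5/7) = -10/7.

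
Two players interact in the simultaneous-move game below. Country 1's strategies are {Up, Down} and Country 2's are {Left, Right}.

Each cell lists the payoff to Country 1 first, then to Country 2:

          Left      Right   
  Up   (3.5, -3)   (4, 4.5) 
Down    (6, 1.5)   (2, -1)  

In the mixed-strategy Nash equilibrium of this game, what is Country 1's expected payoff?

34/9

First find q, the probability Country 2 plays Left, from Country 1's indifference between Up and Down: 3.5q + 4(1−q) = 6q + 2(1−q), giving q = 4/9.
Since Country 1 is indifferent in equilibrium, Country 1's expected payoff equals the payoff from either row against (4/9, 5/9). Using Up: 3.5(4/9) + 4(5/9) = 34/9.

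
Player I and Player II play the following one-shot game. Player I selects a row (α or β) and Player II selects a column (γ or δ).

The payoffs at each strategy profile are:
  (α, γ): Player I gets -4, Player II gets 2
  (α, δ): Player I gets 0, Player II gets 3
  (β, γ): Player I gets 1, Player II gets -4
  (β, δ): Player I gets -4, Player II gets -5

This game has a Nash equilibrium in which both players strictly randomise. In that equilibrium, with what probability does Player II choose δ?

Let q be the probability that Player II plays γ. In a completely mixed equilibrium, Player I must be indifferent between α and β.
Player I's expected payoff from α is −4q; from β it is q − 4(1−q).
Setting these equal: −4q = 5q − 4, so q = 4/9.
Therefore Player II plays δ with probability 1 − 4/9 = 5/9.

5/9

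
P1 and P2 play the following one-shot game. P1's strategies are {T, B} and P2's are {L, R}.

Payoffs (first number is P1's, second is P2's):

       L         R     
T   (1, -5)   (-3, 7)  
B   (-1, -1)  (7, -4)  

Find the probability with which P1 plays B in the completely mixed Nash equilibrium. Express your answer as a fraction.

4/5

Let x be the probability that P1 plays T. In a completely mixed equilibrium, P2 must be indifferent between L and R.
P2's expected payoff from L is −5x − (1−x); from R it is 7x − 4(1−x).
Setting these equal: −4x − 1 = 11x − 4, so x = 1/5.
Therefore P1 plays B with probability 1 − 1/5 = 4/5.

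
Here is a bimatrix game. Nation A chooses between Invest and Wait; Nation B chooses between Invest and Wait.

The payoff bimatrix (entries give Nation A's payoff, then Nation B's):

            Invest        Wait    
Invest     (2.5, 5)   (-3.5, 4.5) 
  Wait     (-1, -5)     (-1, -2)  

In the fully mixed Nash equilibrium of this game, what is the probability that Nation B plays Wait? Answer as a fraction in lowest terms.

7/12

Let q be the probability that Nation B plays Invest. In a completely mixed equilibrium, Nation A must be indifferent between Invest and Wait.
Nation A's expected payoff from Invest is 2.5q − 3.5(1−q); from Wait it is −q − (1−q).
Setting these equal: 6q − 3.5 = -1, so q = 5/12.
Therefore Nation B plays Wait with probability 1 − 5/12 = 7/12.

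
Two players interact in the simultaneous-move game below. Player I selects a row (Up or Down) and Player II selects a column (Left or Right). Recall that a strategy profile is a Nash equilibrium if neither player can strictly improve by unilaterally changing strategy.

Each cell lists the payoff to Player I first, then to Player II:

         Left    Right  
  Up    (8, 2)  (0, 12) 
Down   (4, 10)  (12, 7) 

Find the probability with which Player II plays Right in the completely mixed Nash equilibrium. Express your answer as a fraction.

Let y be the probability that Player II plays Left. In a completely mixed equilibrium, Player I must be indifferent between Up and Down.
Player I's expected payoff from Up is 8y; from Down it is 4y + 12(1−y).
Setting these equal: 8y = −8y + 12, so y = 3/4.
Therefore Player II plays Right with probability 1 − 3/4 = 1/4.

1/4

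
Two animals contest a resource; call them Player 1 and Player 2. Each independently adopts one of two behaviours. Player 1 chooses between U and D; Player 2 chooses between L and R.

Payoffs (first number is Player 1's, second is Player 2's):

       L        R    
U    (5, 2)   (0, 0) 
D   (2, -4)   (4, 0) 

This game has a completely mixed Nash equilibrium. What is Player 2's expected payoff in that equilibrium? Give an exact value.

0

First find x, the probability Player 1 plays U, from Player 2's indifference between L and R: 2x − 4(1−x) = 0, giving x = 2/3.
Since Player 2 is indifferent in equilibrium, Player 2's expected payoff equals the payoff from either column against (2/3, 1/3). Using L: 2(2/3) − 4(1/3) = 0.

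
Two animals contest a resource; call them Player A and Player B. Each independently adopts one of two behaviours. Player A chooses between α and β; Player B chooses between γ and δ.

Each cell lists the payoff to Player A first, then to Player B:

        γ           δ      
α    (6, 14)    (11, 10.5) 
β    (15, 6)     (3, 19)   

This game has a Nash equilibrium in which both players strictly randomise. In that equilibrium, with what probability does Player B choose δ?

9/17

Let c be the probability that Player B plays γ. In a completely mixed equilibrium, Player A must be indifferent between α and β.
Player A's expected payoff from α is 6c + 11(1−c); from β it is 15c + 3(1−c).
Setting these equal: −5c + 11 = 12c + 3, so c = 8/17.
Therefore Player B plays δ with probability 1 − 8/17 = 9/17.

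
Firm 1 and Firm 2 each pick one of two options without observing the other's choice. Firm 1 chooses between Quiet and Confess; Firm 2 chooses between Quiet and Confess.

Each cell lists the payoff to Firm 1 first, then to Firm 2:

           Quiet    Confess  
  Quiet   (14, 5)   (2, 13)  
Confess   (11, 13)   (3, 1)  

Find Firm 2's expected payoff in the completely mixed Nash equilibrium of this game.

First find x, the probability Firm 1 plays Quiet, from Firm 2's indifference between Quiet and Confess: 5x + 13(1−x) = 13x + (1−x), giving x = 3/5.
Since Firm 2 is indifferent in equilibrium, Firm 2's expected payoff equals the payoff from either column against (3/5, 2/5). Using Quiet: 5(3/5) + 13(2/5) = 41/5.

41/5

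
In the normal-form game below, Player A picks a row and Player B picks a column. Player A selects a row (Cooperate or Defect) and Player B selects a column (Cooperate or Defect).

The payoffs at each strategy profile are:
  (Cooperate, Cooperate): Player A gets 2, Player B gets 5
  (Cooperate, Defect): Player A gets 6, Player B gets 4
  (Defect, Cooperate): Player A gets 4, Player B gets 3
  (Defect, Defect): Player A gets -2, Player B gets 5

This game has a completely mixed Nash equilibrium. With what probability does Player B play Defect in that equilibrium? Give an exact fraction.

Let c be the probability that Player B plays Cooperate. In a completely mixed equilibrium, Player A must be indifferent between Cooperate and Defect.
Player A's expected payoff from Cooperate is 2c + 6(1−c); from Defect it is 4c − 2(1−c).
Setting these equal: −4c + 6 = 6c − 2, so c = 4/5.
Therefore Player B plays Defect with probability 1 − 4/5 = 1/5.

1/5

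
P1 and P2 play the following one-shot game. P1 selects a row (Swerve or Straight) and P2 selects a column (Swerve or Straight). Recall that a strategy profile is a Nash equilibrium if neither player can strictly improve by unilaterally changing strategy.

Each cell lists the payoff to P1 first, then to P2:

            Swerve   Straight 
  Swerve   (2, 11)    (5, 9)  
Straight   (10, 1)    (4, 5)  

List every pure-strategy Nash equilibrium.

none

(Swerve, Swerve): P1 prefers Straight (10 > 2) — not an equilibrium.
(Swerve, Straight): P2 prefers Swerve (11 > 9) — not an equilibrium.
(Straight, Swerve): P2 prefers Straight (5 > 1) — not an equilibrium.
(Straight, Straight): P1 prefers Swerve (5 > 4) — not an equilibrium.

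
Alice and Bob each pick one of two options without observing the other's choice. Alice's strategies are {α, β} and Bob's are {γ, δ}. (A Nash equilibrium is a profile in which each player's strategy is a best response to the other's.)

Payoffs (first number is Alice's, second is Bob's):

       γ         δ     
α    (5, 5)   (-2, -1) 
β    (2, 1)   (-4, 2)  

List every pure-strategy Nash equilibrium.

(α, γ)

(α, γ): Alice gets 5 ≥ 2 from β, and Bob gets 5 ≥ -1 from δ — Nash equilibrium.
(α, δ): Bob prefers γ (5 > -1) — not an equilibrium.
(β, γ): Alice prefers α (5 > 2); Bob prefers δ (2 > 1) — not an equilibrium.
(β, δ): Alice prefers α (-2 > -4) — not an equilibrium.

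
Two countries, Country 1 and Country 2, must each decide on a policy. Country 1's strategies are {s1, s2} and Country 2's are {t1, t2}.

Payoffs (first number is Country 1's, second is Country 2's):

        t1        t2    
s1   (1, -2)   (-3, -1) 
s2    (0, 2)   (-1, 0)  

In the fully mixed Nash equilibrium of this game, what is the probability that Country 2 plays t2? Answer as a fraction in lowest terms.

Let y be the probability that Country 2 plays t1. In a completely mixed equilibrium, Country 1 must be indifferent between s1 and s2.
Country 1's expected payoff from s1 is y − 3(1−y); from s2 it is −(1−y).
Setting these equal: 4y − 3 = y − 1, so y = 2/3.
Therefore Country 2 plays t2 with probability 1 − 2/3 = 1/3.

1/3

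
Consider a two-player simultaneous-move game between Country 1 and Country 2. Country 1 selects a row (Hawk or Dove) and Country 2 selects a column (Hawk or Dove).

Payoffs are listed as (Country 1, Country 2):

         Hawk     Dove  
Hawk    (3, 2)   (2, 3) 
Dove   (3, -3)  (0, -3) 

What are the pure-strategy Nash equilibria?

(Hawk, Dove) and (Dove, Hawk)

(Hawk, Hawk): Country 2 prefers Dove (3 > 2) — not an equilibrium.
(Hawk, Dove): Country 1 gets 2 ≥ 0 from Dove, and Country 2 gets 3 ≥ 2 from Hawk — Nash equilibrium.
(Dove, Hawk): Country 1 gets 3 ≥ 3 from Hawk, and Country 2 gets -3 ≥ -3 from Dove — Nash equilibrium.
(Dove, Dove): Country 1 prefers Hawk (2 > 0) — not an equilibrium.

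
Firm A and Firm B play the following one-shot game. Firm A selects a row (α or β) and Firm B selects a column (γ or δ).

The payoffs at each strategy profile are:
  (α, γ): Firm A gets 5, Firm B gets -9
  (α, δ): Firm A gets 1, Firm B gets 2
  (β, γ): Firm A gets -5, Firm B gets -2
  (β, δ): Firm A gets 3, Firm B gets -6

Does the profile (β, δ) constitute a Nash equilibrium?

No

At (β, δ), Firm A earns 3; switching to α would give 1, so Firm A has no profitable deviation.
Firm B earns -6; switching to γ would give -2, so Firm B would deviate.
Since at least one player can profitably deviate, this is not a Nash equilibrium.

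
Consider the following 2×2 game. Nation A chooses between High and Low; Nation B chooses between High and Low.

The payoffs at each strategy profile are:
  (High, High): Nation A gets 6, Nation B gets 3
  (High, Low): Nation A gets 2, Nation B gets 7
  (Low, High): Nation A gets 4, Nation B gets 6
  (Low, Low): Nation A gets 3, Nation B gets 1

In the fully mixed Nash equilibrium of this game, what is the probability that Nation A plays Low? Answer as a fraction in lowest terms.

4/9

Let p be the probability that Nation A plays High. In a completely mixed equilibrium, Nation B must be indifferent between High and Low.
Nation B's expected payoff from High is 3p + 6(1−p); from Low it is 7p + (1−p).
Setting these equal: −3p + 6 = 6p + 1, so p = 5/9.
Therefore Nation A plays Low with probability 1 − 5/9 = 4/9.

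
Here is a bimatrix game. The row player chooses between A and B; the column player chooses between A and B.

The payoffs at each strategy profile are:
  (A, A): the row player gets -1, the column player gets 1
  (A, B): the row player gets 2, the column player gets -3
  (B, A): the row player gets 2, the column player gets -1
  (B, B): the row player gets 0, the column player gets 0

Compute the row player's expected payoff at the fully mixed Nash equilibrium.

4/5

First find y, the probability the column player plays A, from the row player's indifference between A and B: −y + 2(1−y) = 2y, giving y = 2/5.
Since the row player is indifferent in equilibrium, the row player's expected payoff equals the payoff from either row against (2/5, 3/5). Using A: −(2/5) + 2(3/5) = 4/5.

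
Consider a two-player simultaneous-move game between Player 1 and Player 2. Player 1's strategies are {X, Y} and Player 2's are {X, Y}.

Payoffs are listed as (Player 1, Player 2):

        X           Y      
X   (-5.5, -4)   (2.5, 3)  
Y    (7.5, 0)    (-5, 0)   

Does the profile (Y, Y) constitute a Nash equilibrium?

No

At (Y, Y), Player 1 earns -5; switching to X would give 2.5, so Player 1 would deviate.
Player 2 earns 0; switching to X would give 0, so Player 2 has no profitable deviation.
Since at least one player can profitably deviate, this is not a Nash equilibrium.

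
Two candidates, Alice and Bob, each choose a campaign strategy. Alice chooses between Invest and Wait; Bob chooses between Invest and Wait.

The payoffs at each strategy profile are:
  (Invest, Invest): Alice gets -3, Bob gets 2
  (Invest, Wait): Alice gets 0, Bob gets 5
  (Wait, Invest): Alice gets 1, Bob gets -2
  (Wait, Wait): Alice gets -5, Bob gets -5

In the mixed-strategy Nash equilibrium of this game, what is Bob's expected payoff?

First find x, the probability Alice plays Invest, from Bob's indifference between Invest and Wait: 2x − 2(1−x) = 5x − 5(1−x), giving x = 1/2.
Since Bob is indifferent in equilibrium, Bob's expected payoff equals the payoff from either column against (1/2, 1/2). Using Invest: 2(1/2) − 2(1/2) = 0.

0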